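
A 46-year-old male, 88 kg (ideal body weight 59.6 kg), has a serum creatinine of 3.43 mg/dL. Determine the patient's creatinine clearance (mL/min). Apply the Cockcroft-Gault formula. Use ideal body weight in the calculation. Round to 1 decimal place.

22.7 mL/min

CrCl = (140 − 46) × 59.6 / (72 × 3.43) = 5602.4 / 246.96 ≈ 22.7 mL/min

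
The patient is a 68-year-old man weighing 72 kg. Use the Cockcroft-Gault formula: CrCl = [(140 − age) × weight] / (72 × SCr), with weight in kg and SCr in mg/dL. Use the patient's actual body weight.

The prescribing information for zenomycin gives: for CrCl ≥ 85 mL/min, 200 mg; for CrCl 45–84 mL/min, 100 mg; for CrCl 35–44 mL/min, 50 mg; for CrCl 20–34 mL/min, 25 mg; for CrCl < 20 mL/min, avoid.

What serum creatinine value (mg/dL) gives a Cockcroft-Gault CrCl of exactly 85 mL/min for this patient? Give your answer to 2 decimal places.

Standard dose requires CrCl ≥ 85 mL/min.
Set (140 − 68) × 72 / (72 × SCr) = 85
SCr = (140 − 68) × 72 / (72 × 85) = 0.847 mg/dL

0.85 mg/dL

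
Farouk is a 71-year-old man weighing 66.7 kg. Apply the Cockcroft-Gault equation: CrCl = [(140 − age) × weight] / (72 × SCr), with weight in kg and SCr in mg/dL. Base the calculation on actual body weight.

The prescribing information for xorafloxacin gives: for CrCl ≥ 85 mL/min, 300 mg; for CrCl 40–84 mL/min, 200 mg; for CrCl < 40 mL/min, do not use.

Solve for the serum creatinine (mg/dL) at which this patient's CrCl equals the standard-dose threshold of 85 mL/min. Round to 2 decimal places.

Standard dose requires CrCl ≥ 85 mL/min.
Set (140 − 71) × 66.7 / (72 × SCr) = 85
SCr = (140 − 71) × 66.7 / (72 × 85) = 0.752 mg/dL

0.75 mg/dL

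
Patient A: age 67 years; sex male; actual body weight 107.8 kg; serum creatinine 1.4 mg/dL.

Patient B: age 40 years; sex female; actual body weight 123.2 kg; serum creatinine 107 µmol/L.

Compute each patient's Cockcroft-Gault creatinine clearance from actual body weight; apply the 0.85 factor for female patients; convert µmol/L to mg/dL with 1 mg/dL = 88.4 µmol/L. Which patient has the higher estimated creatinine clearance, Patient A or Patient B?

Patient B

Patient A: CrCl = (140 − 67) × 107.8 / (72 × 1.4) = 7869.4 / 100.80 ≈ 78.1 mL/min
Patient B: SCr = 107 / 88.4 = 1.21 mg/dL
Patient B: CrCl = (140 − 40) × 123.2 / (72 × 1.21) × 0.85 = 12320.0 / 87.12 × 0.85 ≈ 120.2 mL/min
78.1 vs 120.2 mL/min → Patient B is higher.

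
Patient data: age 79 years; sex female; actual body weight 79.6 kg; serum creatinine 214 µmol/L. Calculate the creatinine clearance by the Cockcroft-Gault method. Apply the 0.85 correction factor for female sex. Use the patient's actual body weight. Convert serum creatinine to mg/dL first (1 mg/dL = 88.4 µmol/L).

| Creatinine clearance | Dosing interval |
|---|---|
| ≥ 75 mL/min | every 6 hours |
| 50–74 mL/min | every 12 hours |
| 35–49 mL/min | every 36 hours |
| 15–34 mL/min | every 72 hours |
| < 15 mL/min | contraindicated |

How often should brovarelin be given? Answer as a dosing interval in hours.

SCr = 214 / 88.4 = 2.421 mg/dL
CrCl = (140 − 79) × 79.6 / (72 × 2.421) × 0.85 = 4855.6 / 174.31 × 0.85 ≈ 23.7 mL/min
CrCl ≈ 24 mL/min → bracket 15–34 mL/min → every 72 hours.

every 72 hours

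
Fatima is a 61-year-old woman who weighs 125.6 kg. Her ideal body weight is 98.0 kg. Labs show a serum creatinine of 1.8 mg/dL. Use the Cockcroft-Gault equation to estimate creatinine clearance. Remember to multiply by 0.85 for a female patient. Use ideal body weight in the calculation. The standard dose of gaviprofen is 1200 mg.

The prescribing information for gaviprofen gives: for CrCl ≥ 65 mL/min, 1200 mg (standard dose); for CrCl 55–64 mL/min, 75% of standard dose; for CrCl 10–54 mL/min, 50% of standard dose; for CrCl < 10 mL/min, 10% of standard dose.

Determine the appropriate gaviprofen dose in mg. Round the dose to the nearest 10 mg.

600 mg

CrCl = (140 − 61) × 98 / (72 × 1.8) × 0.85 = 7742.0 / 129.60 × 0.85 ≈ 50.8 mL/min
CrCl ≈ 51 mL/min → bracket 10–54 mL/min.
50% of 1200 mg = 600 mg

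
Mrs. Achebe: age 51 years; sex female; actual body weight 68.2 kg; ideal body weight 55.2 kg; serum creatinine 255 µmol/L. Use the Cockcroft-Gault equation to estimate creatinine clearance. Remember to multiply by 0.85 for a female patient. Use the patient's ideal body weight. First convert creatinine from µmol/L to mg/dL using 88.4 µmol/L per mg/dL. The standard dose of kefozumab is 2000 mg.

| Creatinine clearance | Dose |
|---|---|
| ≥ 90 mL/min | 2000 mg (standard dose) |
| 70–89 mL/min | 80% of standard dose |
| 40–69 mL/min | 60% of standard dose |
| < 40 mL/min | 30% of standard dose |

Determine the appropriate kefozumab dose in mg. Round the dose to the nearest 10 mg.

600 mg

SCr = 255 / 88.4 = 2.885 mg/dL
CrCl = (140 − 51) × 55.2 / (72 × 2.885) × 0.85 = 4912.8 / 207.72 × 0.85 ≈ 20.1 mL/min
CrCl ≈ 20 mL/min → bracket < 40 mL/min.
30% of 2000 mg = 600 mg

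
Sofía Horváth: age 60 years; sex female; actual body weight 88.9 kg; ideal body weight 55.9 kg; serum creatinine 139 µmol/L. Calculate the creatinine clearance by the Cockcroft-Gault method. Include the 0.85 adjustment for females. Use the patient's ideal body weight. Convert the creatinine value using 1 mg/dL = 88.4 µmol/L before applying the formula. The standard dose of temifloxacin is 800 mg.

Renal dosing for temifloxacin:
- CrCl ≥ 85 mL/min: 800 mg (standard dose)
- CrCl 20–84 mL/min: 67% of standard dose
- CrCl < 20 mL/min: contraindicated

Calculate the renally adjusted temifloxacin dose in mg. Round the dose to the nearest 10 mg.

540 mg

SCr = 139 / 88.4 = 1.572 mg/dL
CrCl = (140 − 60) × 55.9 / (72 × 1.572) × 0.85 = 4472.0 / 113.18 × 0.85 ≈ 33.6 mL/min
CrCl ≈ 34 mL/min → bracket 20–84 mL/min.
67% of 800 mg = 536 mg → 540 mg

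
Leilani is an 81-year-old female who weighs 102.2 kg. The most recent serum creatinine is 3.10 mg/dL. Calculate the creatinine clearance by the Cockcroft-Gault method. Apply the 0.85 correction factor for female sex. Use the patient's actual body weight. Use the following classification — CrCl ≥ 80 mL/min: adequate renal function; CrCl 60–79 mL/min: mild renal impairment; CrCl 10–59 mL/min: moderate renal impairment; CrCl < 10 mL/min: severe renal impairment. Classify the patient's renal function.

CrCl = (140 − 81) × 102.2 / (72 × 3.1) × 0.85 = 6029.8 / 223.20 × 0.85 ≈ 23.0 mL/min
23 mL/min falls in the 'moderate renal impairment' range.

moderate renal impairment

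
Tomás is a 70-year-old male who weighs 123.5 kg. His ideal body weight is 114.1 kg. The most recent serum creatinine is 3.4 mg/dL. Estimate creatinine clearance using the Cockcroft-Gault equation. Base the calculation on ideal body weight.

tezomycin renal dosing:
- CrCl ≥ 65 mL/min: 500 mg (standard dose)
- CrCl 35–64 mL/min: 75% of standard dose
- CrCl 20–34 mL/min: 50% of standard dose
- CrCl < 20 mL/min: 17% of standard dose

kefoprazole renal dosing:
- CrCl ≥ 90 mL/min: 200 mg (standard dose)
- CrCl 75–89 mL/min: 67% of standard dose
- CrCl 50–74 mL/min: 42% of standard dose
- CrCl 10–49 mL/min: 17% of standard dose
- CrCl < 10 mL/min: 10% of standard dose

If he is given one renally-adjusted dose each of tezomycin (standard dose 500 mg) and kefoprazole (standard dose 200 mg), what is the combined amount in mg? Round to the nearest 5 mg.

CrCl = (140 − 70) × 114.1 / (72 × 3.4) = 7987.0 / 244.80 ≈ 32.6 mL/min
CrCl ≈ 33 mL/min.
tezomycin: 20–34 mL/min → 50% of 500 mg = 250 mg.
kefoprazole: 10–49 mL/min → 17% of 200 mg = 34 mg.
Total = 250 + 34 = 284 mg.

285 mg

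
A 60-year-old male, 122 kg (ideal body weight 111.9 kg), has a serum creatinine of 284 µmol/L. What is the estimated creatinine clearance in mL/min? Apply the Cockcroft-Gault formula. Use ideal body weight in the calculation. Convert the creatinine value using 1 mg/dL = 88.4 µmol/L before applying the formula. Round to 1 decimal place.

38.7 mL/min

SCr = 284 / 88.4 = 3.213 mg/dL
CrCl = (140 − 60) × 111.9 / (72 × 3.213) = 8952.0 / 231.34 ≈ 38.7 mL/min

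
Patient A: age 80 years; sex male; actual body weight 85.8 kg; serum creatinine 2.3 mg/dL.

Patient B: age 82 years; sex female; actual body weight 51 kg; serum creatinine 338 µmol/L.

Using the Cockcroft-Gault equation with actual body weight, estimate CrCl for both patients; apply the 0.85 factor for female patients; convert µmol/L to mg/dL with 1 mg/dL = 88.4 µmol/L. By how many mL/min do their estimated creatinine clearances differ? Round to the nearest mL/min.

Patient A: CrCl = (140 − 80) × 85.8 / (72 × 2.3) = 5148.0 / 165.60 ≈ 31.1 mL/min
Patient B: SCr = 338 / 88.4 = 3.824 mg/dL
Patient B: CrCl = (140 − 82) × 51 / (72 × 3.824) × 0.85 = 2958.0 / 275.33 × 0.85 ≈ 9.1 mL/min
|31.1 − 9.1| = 22.0 mL/min

22 mL/min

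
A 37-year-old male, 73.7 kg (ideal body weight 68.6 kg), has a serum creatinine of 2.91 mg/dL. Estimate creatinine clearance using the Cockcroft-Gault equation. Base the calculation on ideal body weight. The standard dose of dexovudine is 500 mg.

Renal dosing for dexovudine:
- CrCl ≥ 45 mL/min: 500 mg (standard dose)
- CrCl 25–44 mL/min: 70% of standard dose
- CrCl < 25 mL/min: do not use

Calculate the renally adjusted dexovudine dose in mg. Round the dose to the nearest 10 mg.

CrCl = (140 − 37) × 68.6 / (72 × 2.91) = 7065.8 / 209.52 ≈ 33.7 mL/min
CrCl ≈ 34 mL/min → bracket 25–44 mL/min.
70% of 500 mg = 350 mg

350 mg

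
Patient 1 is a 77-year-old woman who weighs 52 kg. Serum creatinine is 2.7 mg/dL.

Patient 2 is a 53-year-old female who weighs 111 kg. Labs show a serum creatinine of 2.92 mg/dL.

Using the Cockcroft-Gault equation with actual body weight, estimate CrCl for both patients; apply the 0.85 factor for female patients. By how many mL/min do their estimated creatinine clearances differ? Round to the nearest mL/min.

Patient 1: CrCl = (140 − 77) × 52 / (72 × 2.7) × 0.85 = 3276.0 / 194.40 × 0.85 ≈ 14.3 mL/min
Patient 2: CrCl = (140 − 53) × 111 / (72 × 2.92) × 0.85 = 9657.0 / 210.24 × 0.85 ≈ 39.0 mL/min
|14.3 − 39.0| = 24.7 mL/min

25 mL/min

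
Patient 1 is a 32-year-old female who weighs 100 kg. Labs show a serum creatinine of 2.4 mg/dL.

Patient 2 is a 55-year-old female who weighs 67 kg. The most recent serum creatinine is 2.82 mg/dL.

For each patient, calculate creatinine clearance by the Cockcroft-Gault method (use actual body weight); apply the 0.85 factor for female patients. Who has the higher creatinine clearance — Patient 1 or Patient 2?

Patient 1: CrCl = (140 − 32) × 100 / (72 × 2.4) × 0.85 = 10800.0 / 172.80 × 0.85 ≈ 53.1 mL/min
Patient 2: CrCl = (140 − 55) × 67 / (72 × 2.82) × 0.85 = 5695.0 / 203.04 × 0.85 ≈ 23.8 mL/min
53.1 vs 23.8 mL/min → Patient 1 is higher.

Patient 1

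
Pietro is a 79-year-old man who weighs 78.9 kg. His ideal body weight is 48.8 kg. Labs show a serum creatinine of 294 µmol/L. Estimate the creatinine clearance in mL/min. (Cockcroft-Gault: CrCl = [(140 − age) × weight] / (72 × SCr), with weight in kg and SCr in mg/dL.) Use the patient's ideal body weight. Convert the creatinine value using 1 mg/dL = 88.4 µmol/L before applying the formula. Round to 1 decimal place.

12.4 mL/min

SCr = 294 / 88.4 = 3.326 mg/dL
CrCl = (140 − 79) × 48.8 / (72 × 3.326) = 2976.8 / 239.47 ≈ 12.4 mL/min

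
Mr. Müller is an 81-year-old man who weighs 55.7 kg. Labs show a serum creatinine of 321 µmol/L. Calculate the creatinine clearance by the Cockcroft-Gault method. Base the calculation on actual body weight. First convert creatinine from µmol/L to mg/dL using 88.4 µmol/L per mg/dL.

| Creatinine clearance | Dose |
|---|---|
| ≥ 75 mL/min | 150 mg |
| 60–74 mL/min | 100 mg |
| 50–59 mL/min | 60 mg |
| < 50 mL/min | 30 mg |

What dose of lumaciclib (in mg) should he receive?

SCr = 321 / 88.4 = 3.631 mg/dL
CrCl = (140 − 81) × 55.7 / (72 × 3.631) = 3286.3 / 261.43 ≈ 12.6 mL/min
CrCl ≈ 13 mL/min → bracket < 50 mL/min.
Dose for this bracket: 30 mg.

30 mg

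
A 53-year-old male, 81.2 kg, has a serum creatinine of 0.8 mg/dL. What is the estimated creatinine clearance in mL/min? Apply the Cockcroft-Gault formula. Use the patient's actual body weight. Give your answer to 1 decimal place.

122.6 mL/min

CrCl = (140 − 53) × 81.2 / (72 × 0.8) = 7064.4 / 57.60 ≈ 122.6 mL/min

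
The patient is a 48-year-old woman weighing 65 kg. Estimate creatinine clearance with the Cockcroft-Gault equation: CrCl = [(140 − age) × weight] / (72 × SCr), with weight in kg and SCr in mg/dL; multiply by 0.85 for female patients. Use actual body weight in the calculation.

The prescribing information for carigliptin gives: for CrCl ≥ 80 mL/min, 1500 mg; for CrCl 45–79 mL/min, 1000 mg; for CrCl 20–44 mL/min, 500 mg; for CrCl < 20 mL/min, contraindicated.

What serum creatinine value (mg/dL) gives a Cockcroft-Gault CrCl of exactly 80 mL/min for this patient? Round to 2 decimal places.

0.88 mg/dL

Standard dose requires CrCl ≥ 80 mL/min.
Set (140 − 48) × 65 × 0.85 / (72 × SCr) = 80
SCr = (140 − 48) × 65 × 0.85 / (72 × 80) = 0.882 mg/dL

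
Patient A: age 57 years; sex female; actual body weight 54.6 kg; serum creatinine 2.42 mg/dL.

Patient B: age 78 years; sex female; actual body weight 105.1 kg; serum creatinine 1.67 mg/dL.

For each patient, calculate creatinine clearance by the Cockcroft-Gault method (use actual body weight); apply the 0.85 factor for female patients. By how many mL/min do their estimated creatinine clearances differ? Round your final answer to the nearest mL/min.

Patient A: CrCl = (140 − 57) × 54.6 / (72 × 2.42) × 0.85 = 4531.8 / 174.24 × 0.85 ≈ 22.1 mL/min
Patient B: CrCl = (140 − 78) × 105.1 / (72 × 1.67) × 0.85 = 6516.2 / 120.24 × 0.85 ≈ 46.1 mL/min
|22.1 − 46.1| = 24.0 mL/min

24 mL/min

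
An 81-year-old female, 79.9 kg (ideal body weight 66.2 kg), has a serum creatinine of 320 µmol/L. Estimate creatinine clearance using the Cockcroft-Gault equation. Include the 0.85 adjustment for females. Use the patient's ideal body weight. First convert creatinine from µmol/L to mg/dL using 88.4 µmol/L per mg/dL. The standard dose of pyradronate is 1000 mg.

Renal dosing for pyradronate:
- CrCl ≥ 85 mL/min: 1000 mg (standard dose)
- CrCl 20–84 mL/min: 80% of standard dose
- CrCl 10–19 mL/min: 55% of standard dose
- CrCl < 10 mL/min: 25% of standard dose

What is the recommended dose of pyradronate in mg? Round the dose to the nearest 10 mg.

SCr = 320 / 88.4 = 3.62 mg/dL
CrCl = (140 − 81) × 66.2 / (72 × 3.62) × 0.85 = 3905.8 / 260.64 × 0.85 ≈ 12.7 mL/min
CrCl ≈ 13 mL/min → bracket 10–19 mL/min.
55% of 1000 mg = 550 mg

550 mg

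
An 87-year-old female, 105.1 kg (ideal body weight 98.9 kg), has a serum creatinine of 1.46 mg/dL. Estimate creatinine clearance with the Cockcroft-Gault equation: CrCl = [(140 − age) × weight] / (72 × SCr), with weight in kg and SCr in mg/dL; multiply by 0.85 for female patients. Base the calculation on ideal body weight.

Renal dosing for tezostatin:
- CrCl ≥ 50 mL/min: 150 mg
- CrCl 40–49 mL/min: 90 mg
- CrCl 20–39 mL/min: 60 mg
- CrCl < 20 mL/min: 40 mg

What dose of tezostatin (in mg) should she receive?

CrCl = (140 − 87) × 98.9 / (72 × 1.46) × 0.85 = 5241.7 / 105.12 × 0.85 ≈ 42.4 mL/min
CrCl ≈ 42 mL/min → bracket 40–49 mL/min.
Dose for this bracket: 90 mg.

90 mg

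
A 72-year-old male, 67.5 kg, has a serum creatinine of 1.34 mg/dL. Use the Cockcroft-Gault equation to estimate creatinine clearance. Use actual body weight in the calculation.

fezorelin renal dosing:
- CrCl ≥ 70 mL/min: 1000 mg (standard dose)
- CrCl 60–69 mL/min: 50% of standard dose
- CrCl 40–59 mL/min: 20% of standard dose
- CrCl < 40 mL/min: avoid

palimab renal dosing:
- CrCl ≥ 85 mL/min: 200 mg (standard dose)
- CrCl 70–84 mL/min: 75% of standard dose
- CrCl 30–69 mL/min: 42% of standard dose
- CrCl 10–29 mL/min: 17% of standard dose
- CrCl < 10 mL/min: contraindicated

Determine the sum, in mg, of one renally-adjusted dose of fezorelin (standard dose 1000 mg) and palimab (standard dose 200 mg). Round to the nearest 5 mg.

285 mg

CrCl = (140 − 72) × 67.5 / (72 × 1.34) = 4590.0 / 96.48 ≈ 47.6 mL/min
CrCl ≈ 48 mL/min.
fezorelin: 40–59 mL/min → 20% of 1000 mg = 200 mg.
palimab: 30–69 mL/min → 42% of 200 mg = 84 mg.
Total = 200 + 84 = 284 mg.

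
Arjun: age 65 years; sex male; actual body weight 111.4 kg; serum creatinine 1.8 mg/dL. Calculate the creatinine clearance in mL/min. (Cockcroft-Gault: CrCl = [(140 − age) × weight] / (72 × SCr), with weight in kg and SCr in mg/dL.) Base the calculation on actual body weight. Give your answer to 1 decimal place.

CrCl = (140 − 65) × 111.4 / (72 × 1.8) = 8355.0 / 129.60 ≈ 64.5 mL/min

64.5 mL/min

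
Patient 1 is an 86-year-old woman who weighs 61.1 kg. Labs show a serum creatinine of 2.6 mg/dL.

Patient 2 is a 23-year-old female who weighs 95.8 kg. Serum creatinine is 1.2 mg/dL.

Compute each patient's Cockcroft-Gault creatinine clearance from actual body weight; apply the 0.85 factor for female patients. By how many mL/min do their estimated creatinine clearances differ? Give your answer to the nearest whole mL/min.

Patient 1: CrCl = (140 − 86) × 61.1 / (72 × 2.6) × 0.85 = 3299.4 / 187.20 × 0.85 ≈ 15.0 mL/min
Patient 2: CrCl = (140 − 23) × 95.8 / (72 × 1.2) × 0.85 = 11208.6 / 86.40 × 0.85 ≈ 110.3 mL/min
|15.0 − 110.3| = 95.3 mL/min

95 mL/min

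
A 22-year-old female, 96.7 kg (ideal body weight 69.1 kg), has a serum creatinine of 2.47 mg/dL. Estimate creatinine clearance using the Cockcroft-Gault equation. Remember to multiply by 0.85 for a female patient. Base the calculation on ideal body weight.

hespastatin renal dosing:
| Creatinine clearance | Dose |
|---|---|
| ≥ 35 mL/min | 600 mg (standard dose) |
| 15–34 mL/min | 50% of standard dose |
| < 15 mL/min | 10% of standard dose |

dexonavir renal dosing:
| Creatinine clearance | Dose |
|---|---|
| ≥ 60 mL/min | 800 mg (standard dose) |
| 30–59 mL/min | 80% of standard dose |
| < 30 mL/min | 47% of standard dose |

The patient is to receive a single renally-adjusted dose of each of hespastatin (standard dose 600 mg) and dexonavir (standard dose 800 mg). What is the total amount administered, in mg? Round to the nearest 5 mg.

1240 mg

CrCl = (140 − 22) × 69.1 / (72 × 2.47) × 0.85 = 8153.8 / 177.84 × 0.85 ≈ 39.0 mL/min
CrCl ≈ 39 mL/min.
hespastatin: ≥ 35 mL/min → 100% of 600 mg = 600 mg.
dexonavir: 30–59 mL/min → 80% of 800 mg = 640 mg.
Total = 600 + 640 = 1240 mg.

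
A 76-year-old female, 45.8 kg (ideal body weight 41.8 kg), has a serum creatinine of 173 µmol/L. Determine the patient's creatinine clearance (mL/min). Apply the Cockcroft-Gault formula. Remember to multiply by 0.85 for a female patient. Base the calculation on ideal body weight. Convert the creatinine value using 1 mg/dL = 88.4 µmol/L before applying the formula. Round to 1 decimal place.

SCr = 173 / 88.4 = 1.957 mg/dL
CrCl = (140 − 76) × 41.8 / (72 × 1.957) × 0.85 = 2675.2 / 140.90 × 0.85 ≈ 16.1 mL/min

16.1 mL/min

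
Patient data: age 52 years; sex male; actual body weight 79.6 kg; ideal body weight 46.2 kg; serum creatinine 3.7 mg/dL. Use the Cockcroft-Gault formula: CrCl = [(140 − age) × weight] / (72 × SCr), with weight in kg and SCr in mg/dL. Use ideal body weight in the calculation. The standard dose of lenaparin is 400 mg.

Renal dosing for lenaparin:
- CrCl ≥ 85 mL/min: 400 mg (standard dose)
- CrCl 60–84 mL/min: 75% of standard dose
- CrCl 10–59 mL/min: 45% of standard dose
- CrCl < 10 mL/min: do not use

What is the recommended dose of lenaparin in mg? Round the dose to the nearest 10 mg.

CrCl = (140 − 52) × 46.2 / (72 × 3.7) = 4065.6 / 266.40 ≈ 15.3 mL/min
CrCl ≈ 15 mL/min → bracket 10–59 mL/min.
45% of 400 mg = 180 mg

180 mg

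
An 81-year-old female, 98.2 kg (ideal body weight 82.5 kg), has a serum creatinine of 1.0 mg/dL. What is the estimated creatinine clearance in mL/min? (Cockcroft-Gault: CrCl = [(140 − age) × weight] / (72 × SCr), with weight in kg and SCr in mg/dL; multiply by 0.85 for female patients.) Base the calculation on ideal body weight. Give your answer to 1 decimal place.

57.5 mL/min

CrCl = (140 − 81) × 82.5 / (72 × 1) × 0.85 = 4867.5 / 72.00 × 0.85 ≈ 57.5 mL/min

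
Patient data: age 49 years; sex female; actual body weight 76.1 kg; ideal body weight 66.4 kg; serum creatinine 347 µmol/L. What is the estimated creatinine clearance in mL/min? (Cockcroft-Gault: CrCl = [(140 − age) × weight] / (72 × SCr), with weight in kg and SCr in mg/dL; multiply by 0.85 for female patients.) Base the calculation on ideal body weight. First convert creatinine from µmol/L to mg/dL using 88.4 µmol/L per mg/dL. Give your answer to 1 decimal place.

18.2 mL/min

SCr = 347 / 88.4 = 3.925 mg/dL
CrCl = (140 − 49) × 66.4 / (72 × 3.925) × 0.85 = 6042.4 / 282.60 × 0.85 ≈ 18.2 mL/min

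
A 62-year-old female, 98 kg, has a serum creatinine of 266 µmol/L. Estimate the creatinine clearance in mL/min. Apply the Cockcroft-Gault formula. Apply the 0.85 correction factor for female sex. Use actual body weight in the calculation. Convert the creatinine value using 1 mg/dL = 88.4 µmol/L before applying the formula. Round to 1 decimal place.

SCr = 266 / 88.4 = 3.009 mg/dL
CrCl = (140 − 62) × 98 / (72 × 3.009) × 0.85 = 7644.0 / 216.65 × 0.85 ≈ 30.0 mL/min

30.0 mL/min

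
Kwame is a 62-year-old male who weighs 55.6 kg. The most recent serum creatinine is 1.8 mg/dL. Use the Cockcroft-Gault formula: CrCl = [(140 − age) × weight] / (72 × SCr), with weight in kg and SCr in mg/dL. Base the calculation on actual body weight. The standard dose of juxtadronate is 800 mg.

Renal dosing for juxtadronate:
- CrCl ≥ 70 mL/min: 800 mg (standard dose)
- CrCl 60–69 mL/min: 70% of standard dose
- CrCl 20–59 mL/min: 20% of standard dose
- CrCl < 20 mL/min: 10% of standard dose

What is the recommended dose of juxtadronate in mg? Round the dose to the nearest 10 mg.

CrCl = (140 − 62) × 55.6 / (72 × 1.8) = 4336.8 / 129.60 ≈ 33.5 mL/min
CrCl ≈ 33 mL/min → bracket 20–59 mL/min.
20% of 800 mg = 160 mg

160 mg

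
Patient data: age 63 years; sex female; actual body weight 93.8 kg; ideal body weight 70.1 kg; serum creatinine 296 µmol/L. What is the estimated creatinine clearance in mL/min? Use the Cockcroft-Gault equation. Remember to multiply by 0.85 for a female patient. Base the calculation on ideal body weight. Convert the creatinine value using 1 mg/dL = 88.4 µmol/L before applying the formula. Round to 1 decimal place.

SCr = 296 / 88.4 = 3.348 mg/dL
CrCl = (140 − 63) × 70.1 / (72 × 3.348) × 0.85 = 5397.7 / 241.06 × 0.85 ≈ 19.0 mL/min

19.0 mL/min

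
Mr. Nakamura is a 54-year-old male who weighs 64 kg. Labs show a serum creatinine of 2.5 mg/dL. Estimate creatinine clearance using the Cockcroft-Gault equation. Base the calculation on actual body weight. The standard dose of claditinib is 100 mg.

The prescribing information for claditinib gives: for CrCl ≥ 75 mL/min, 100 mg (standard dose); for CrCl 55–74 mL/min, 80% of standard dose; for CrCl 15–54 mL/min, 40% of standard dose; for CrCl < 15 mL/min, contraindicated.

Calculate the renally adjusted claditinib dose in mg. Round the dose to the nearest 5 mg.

CrCl = (140 − 54) × 64 / (72 × 2.5) = 5504.0 / 180.00 ≈ 30.6 mL/min
CrCl ≈ 31 mL/min → bracket 15–54 mL/min.
40% of 100 mg = 40 mg

40 mg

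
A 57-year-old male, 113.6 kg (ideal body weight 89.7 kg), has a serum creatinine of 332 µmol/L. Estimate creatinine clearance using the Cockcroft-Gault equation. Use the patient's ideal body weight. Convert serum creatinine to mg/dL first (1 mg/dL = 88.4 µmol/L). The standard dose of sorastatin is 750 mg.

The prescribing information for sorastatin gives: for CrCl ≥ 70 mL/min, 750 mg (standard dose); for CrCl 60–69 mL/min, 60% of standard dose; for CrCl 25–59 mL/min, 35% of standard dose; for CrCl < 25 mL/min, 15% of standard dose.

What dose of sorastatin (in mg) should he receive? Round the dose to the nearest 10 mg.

260 mg

SCr = 332 / 88.4 = 3.756 mg/dL
CrCl = (140 − 57) × 89.7 / (72 × 3.756) = 7445.1 / 270.43 ≈ 27.5 mL/min
CrCl ≈ 28 mL/min → bracket 25–59 mL/min.
35% of 750 mg = 262.5 mg → 260 mg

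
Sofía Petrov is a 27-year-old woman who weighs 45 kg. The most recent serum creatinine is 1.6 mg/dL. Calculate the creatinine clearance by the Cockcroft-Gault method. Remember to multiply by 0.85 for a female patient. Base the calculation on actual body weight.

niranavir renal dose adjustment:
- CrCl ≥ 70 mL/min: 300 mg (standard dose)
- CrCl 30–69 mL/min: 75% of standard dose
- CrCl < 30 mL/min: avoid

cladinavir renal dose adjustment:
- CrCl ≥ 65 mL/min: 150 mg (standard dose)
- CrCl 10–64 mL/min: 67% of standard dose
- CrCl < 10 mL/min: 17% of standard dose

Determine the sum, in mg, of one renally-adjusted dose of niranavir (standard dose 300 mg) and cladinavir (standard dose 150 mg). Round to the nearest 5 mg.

CrCl = (140 − 27) × 45 / (72 × 1.6) × 0.85 = 5085.0 / 115.20 × 0.85 ≈ 37.5 mL/min
CrCl ≈ 38 mL/min.
niranavir: 30–69 mL/min → 75% of 300 mg = 225 mg.
cladinavir: 10–64 mL/min → 67% of 150 mg = 100.5 mg.
Total = 225 + 100.5 = 325.5 mg.

325 mg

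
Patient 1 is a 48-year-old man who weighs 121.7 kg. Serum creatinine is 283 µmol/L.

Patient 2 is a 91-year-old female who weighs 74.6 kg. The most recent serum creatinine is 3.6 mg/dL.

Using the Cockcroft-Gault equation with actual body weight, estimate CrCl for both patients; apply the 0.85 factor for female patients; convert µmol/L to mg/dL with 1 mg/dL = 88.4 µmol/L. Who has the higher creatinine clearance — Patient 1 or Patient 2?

Patient 1: SCr = 283 / 88.4 = 3.201 mg/dL
Patient 1: CrCl = (140 − 48) × 121.7 / (72 × 3.201) = 11196.4 / 230.47 ≈ 48.6 mL/min
Patient 2: CrCl = (140 − 91) × 74.6 / (72 × 3.6) × 0.85 = 3655.4 / 259.20 × 0.85 ≈ 12.0 mL/min
48.6 vs 12.0 mL/min → Patient 1 is higher.

Patient 1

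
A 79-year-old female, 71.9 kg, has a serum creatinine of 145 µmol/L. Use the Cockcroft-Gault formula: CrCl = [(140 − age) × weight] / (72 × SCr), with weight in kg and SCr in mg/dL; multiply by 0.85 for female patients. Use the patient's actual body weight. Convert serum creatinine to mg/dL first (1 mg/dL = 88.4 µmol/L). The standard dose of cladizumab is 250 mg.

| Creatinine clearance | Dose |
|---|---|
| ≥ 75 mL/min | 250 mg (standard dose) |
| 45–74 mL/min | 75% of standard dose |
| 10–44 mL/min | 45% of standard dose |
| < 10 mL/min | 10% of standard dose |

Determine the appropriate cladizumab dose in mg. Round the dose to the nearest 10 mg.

110 mg

SCr = 145 / 88.4 = 1.64 mg/dL
CrCl = (140 − 79) × 71.9 / (72 × 1.64) × 0.85 = 4385.9 / 118.08 × 0.85 ≈ 31.6 mL/min
CrCl ≈ 32 mL/min → bracket 10–44 mL/min.
45% of 250 mg = 112.5 mg → 110 mg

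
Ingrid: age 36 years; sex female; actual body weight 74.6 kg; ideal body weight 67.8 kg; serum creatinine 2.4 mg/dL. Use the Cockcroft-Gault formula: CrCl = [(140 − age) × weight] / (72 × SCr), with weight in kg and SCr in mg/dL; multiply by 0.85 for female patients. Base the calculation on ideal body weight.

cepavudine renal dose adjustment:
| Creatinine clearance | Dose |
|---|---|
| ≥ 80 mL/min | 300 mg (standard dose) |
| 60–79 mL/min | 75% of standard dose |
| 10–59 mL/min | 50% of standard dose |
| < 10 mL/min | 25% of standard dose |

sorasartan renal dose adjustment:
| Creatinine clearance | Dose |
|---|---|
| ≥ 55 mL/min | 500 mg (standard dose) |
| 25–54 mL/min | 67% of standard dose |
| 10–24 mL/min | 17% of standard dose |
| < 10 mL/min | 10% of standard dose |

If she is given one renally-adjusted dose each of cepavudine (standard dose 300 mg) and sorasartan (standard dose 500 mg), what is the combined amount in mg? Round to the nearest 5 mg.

485 mg

CrCl = (140 − 36) × 67.8 / (72 × 2.4) × 0.85 = 7051.2 / 172.80 × 0.85 ≈ 34.7 mL/min
CrCl ≈ 35 mL/min.
cepavudine: 10–59 mL/min → 50% of 300 mg = 150 mg.
sorasartan: 25–54 mL/min → 67% of 500 mg = 335 mg.
Total = 150 + 335 = 485 mg.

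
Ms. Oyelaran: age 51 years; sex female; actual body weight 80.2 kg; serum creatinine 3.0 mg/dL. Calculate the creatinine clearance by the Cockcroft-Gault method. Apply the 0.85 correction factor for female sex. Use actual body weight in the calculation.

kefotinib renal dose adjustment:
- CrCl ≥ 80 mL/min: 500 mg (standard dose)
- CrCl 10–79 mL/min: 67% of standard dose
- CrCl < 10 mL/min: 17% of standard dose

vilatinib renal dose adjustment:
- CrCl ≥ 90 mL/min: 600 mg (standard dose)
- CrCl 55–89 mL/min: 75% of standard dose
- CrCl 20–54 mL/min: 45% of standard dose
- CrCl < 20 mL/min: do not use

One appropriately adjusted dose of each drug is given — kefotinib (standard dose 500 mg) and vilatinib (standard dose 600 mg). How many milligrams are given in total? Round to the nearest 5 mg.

CrCl = (140 − 51) × 80.2 / (72 × 3) × 0.85 = 7137.8 / 216.00 × 0.85 ≈ 28.1 mL/min
CrCl ≈ 28 mL/min.
kefotinib: 10–79 mL/min → 67% of 500 mg = 335 mg.
vilatinib: 20–54 mL/min → 45% of 600 mg = 270 mg.
Total = 335 + 270 = 605 mg.

605 mg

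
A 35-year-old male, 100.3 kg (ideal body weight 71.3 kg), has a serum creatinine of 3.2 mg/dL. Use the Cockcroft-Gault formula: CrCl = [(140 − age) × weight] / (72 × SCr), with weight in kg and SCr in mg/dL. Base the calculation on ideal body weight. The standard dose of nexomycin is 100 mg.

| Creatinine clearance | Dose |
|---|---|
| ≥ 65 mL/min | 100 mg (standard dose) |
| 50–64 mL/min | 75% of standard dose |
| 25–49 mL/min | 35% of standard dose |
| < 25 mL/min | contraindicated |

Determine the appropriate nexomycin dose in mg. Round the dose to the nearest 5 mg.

35 mg

CrCl = (140 − 35) × 71.3 / (72 × 3.2) = 7486.5 / 230.40 ≈ 32.5 mL/min
CrCl ≈ 32 mL/min → bracket 25–49 mL/min.
35% of 100 mg = 35 mg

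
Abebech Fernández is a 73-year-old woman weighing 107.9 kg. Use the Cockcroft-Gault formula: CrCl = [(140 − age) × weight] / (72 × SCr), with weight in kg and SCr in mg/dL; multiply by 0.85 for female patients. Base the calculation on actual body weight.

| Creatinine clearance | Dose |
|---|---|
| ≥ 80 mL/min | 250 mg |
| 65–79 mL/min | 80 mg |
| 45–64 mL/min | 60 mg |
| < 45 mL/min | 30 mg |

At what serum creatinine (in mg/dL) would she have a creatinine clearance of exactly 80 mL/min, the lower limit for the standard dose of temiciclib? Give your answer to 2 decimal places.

Standard dose requires CrCl ≥ 80 mL/min.
Set (140 − 73) × 107.9 × 0.85 / (72 × SCr) = 80
SCr = (140 − 73) × 107.9 × 0.85 / (72 × 80) = 1.067 mg/dL

1.07 mg/dL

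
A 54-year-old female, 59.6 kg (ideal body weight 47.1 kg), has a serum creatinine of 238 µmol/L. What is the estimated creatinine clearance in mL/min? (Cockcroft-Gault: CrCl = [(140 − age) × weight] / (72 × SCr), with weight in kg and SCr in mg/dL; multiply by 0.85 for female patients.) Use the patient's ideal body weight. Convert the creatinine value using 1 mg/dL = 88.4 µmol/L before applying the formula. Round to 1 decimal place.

17.8 mL/min

SCr = 238 / 88.4 = 2.692 mg/dL
CrCl = (140 − 54) × 47.1 / (72 × 2.692) × 0.85 = 4050.6 / 193.82 × 0.85 ≈ 17.8 mL/min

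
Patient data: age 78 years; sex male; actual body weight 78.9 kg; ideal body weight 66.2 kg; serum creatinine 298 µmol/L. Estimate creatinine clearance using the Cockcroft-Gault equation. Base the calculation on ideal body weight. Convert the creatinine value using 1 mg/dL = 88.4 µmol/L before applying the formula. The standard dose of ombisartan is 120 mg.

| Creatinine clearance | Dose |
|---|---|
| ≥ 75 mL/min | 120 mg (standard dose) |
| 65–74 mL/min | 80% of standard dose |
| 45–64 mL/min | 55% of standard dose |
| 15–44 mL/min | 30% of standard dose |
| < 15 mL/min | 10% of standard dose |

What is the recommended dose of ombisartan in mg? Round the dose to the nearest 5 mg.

35 mg

SCr = 298 / 88.4 = 3.371 mg/dL
CrCl = (140 − 78) × 66.2 / (72 × 3.371) = 4104.4 / 242.71 ≈ 16.9 mL/min
CrCl ≈ 17 mL/min → bracket 15–44 mL/min.
30% of 120 mg = 36 mg → 35 mg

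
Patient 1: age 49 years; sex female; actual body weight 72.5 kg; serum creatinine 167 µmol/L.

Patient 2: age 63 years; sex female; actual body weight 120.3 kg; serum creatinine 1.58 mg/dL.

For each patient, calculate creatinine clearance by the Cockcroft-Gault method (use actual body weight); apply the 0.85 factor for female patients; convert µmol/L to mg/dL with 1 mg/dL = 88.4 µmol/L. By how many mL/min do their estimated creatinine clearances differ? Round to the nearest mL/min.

28 mL/min

Patient 1: SCr = 167 / 88.4 = 1.889 mg/dL
Patient 1: CrCl = (140 − 49) × 72.5 / (72 × 1.889) × 0.85 = 6597.5 / 136.01 × 0.85 ≈ 41.2 mL/min
Patient 2: CrCl = (140 − 63) × 120.3 / (72 × 1.58) × 0.85 = 9263.1 / 113.76 × 0.85 ≈ 69.2 mL/min
|41.2 − 69.2| = 28.0 mL/min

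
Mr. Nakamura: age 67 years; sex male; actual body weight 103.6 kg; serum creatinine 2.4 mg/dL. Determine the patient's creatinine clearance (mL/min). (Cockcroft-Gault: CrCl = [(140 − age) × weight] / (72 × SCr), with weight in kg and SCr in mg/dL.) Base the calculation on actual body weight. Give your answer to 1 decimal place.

CrCl = (140 − 67) × 103.6 / (72 × 2.4) = 7562.8 / 172.80 ≈ 43.8 mL/min

43.8 mL/min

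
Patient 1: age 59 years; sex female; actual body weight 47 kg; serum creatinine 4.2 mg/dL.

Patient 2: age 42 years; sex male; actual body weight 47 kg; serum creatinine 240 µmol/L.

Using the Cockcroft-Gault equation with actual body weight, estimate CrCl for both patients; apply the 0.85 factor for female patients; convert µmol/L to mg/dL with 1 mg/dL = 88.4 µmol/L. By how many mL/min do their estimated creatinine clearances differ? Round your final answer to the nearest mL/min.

13 mL/min

Patient 1: CrCl = (140 − 59) × 47 / (72 × 4.2) × 0.85 = 3807.0 / 302.40 × 0.85 ≈ 10.7 mL/min
Patient 2: SCr = 240 / 88.4 = 2.715 mg/dL
Patient 2: CrCl = (140 − 42) × 47 / (72 × 2.715) = 4606.0 / 195.48 ≈ 23.6 mL/min
|10.7 − 23.6| = 12.9 mL/min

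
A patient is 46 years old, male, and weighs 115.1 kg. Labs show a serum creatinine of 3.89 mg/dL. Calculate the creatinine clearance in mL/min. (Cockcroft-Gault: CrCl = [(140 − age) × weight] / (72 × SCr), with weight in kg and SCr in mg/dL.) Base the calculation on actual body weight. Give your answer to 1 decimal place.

38.6 mL/min

CrCl = (140 − 46) × 115.1 / (72 × 3.89) = 10819.4 / 280.08 ≈ 38.6 mL/min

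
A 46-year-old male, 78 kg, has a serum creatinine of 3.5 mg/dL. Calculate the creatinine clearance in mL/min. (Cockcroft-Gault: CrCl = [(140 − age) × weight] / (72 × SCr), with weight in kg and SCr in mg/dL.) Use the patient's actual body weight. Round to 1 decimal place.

29.1 mL/min

CrCl = (140 − 46) × 78 / (72 × 3.5) = 7332.0 / 252.00 ≈ 29.1 mL/min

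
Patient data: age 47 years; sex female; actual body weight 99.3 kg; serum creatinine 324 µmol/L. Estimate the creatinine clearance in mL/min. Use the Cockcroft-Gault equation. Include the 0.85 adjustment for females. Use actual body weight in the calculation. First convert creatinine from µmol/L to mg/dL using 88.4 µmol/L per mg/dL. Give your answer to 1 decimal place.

29.7 mL/min

SCr = 324 / 88.4 = 3.665 mg/dL
CrCl = (140 − 47) × 99.3 / (72 × 3.665) × 0.85 = 9234.9 / 263.88 × 0.85 ≈ 29.7 mL/min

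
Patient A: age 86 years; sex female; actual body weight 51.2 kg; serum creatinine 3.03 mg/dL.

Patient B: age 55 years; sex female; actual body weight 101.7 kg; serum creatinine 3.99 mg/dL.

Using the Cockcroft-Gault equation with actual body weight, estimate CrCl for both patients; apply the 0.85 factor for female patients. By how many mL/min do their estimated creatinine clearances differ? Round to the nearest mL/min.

Patient A: CrCl = (140 − 86) × 51.2 / (72 × 3.03) × 0.85 = 2764.8 / 218.16 × 0.85 ≈ 10.8 mL/min
Patient B: CrCl = (140 − 55) × 101.7 / (72 × 3.99) × 0.85 = 8644.5 / 287.28 × 0.85 ≈ 25.6 mL/min
|10.8 − 25.6| = 14.8 mL/min

15 mL/min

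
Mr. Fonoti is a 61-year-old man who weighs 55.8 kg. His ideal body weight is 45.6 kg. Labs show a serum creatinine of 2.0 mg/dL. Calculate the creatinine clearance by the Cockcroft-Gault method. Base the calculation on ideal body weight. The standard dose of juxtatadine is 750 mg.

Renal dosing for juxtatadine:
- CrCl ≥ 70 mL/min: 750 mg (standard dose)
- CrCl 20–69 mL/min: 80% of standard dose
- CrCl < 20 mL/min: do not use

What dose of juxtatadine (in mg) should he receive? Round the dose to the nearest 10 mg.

600 mg

CrCl = (140 − 61) × 45.6 / (72 × 2) = 3602.4 / 144.00 ≈ 25.0 mL/min
CrCl ≈ 25 mL/min → bracket 20–69 mL/min.
80% of 750 mg = 600 mg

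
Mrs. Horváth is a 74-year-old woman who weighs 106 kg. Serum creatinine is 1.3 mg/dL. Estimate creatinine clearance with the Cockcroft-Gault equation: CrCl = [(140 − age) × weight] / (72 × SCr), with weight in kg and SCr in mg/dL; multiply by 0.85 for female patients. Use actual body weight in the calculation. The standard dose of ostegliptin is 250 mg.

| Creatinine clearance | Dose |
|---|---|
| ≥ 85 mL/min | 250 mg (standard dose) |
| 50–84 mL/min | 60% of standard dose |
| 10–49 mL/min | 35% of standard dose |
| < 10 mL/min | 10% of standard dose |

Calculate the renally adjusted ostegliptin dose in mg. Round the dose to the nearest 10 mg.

150 mg

CrCl = (140 − 74) × 106 / (72 × 1.3) × 0.85 = 6996.0 / 93.60 × 0.85 ≈ 63.5 mL/min
CrCl ≈ 64 mL/min → bracket 50–84 mL/min.
60% of 250 mg = 150 mg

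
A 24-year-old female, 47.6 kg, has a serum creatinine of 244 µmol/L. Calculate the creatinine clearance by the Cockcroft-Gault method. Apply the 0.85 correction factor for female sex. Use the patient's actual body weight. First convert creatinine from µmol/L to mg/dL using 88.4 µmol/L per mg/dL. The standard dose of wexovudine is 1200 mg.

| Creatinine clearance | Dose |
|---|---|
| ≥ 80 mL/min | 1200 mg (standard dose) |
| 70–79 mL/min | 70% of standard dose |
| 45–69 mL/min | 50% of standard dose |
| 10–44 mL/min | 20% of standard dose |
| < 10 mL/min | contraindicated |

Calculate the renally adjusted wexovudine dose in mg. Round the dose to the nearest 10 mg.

SCr = 244 / 88.4 = 2.76 mg/dL
CrCl = (140 − 24) × 47.6 / (72 × 2.76) × 0.85 = 5521.6 / 198.72 × 0.85 ≈ 23.6 mL/min
CrCl ≈ 24 mL/min → bracket 10–44 mL/min.
20% of 1200 mg = 240 mg

240 mg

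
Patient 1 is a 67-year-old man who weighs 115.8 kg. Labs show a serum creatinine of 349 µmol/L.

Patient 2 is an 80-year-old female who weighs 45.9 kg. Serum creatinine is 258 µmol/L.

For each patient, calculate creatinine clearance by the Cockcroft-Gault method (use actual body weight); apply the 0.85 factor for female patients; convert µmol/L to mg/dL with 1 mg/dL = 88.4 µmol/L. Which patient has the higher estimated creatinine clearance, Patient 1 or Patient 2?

Patient 1: SCr = 349 / 88.4 = 3.948 mg/dL
Patient 1: CrCl = (140 − 67) × 115.8 / (72 × 3.948) = 8453.4 / 284.26 ≈ 29.7 mL/min
Patient 2: SCr = 258 / 88.4 = 2.919 mg/dL
Patient 2: CrCl = (140 − 80) × 45.9 / (72 × 2.919) × 0.85 = 2754.0 / 210.17 × 0.85 ≈ 11.1 mL/min
29.7 vs 11.1 mL/min → Patient 1 is higher.

Patient 1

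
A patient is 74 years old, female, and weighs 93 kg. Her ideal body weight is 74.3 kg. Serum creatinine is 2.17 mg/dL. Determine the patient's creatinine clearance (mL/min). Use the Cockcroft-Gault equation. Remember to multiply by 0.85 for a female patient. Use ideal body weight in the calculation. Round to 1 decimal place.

26.7 mL/min

CrCl = (140 − 74) × 74.3 / (72 × 2.17) × 0.85 = 4903.8 / 156.24 × 0.85 ≈ 26.7 mL/min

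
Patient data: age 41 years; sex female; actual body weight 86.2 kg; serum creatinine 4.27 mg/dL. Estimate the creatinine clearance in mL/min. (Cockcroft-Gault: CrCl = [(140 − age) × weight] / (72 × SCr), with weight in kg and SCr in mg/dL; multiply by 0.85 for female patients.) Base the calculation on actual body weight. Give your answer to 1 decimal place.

CrCl = (140 − 41) × 86.2 / (72 × 4.27) × 0.85 = 8533.8 / 307.44 × 0.85 ≈ 23.6 mL/min

23.6 mL/min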